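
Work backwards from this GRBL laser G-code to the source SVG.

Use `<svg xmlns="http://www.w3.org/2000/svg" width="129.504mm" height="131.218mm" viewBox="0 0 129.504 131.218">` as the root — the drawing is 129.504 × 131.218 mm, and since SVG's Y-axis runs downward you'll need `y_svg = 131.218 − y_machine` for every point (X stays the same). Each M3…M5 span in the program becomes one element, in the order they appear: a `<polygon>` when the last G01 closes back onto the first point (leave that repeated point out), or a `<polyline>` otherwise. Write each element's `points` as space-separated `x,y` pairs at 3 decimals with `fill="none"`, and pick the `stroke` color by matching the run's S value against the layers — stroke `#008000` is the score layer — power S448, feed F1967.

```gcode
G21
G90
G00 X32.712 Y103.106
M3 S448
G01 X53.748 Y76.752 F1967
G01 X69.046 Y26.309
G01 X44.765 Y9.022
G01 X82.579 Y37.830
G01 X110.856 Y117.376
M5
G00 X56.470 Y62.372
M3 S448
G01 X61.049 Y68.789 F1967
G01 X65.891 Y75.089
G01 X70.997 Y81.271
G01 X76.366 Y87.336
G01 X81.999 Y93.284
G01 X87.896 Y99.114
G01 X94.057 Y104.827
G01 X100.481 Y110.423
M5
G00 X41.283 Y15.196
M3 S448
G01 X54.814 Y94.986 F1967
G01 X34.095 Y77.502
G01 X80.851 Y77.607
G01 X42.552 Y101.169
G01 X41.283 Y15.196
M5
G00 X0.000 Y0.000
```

Each laser-on run becomes one SVG element. Flip Y back into SVG space with y_svg = 131.218 − y_machine. Every run uses S448, so all elements get stroke `#008000` (score).

Run 1: The run is open, so emit a `<polyline>` with points (Y-flipped): 32.712,28.112 53.748,54.466 69.046,104.909 44.765,122.196 82.579,93.388 110.856,13.842.

Run 2: The run is open, so emit a `<polyline>` with points (Y-flipped): 56.470,68.846 61.049,62.429 65.891,56.129 70.997,49.947 76.366,43.882 81.999,37.934 87.896,32.104 94.057,26.391 100.481,20.795.

Run 3: The run returns to its start, so emit a `<polygon>` with points (Y-flipped): 41.283,116.022 54.814,36.232 34.095,53.716 80.851,53.611 42.552,30.049.

<svg xmlns="http://www.w3.org/2000/svg" width="129.504mm" height="131.218mm" viewBox="0 0 129.504 131.218">
  <polyline points="32.712,28.112 53.748,54.466 69.046,104.909 44.765,122.196 82.579,93.388 110.856,13.842" fill="none" stroke="#008000"/>
  <polyline points="56.470,68.846 61.049,62.429 65.891,56.129 70.997,49.947 76.366,43.882 81.999,37.934 87.896,32.104 94.057,26.391 100.481,20.795" fill="none" stroke="#008000"/>
  <polygon points="41.283,116.022 54.814,36.232 34.095,53.716 80.851,53.611 42.552,30.049" fill="none" stroke="#008000"/>
</svg>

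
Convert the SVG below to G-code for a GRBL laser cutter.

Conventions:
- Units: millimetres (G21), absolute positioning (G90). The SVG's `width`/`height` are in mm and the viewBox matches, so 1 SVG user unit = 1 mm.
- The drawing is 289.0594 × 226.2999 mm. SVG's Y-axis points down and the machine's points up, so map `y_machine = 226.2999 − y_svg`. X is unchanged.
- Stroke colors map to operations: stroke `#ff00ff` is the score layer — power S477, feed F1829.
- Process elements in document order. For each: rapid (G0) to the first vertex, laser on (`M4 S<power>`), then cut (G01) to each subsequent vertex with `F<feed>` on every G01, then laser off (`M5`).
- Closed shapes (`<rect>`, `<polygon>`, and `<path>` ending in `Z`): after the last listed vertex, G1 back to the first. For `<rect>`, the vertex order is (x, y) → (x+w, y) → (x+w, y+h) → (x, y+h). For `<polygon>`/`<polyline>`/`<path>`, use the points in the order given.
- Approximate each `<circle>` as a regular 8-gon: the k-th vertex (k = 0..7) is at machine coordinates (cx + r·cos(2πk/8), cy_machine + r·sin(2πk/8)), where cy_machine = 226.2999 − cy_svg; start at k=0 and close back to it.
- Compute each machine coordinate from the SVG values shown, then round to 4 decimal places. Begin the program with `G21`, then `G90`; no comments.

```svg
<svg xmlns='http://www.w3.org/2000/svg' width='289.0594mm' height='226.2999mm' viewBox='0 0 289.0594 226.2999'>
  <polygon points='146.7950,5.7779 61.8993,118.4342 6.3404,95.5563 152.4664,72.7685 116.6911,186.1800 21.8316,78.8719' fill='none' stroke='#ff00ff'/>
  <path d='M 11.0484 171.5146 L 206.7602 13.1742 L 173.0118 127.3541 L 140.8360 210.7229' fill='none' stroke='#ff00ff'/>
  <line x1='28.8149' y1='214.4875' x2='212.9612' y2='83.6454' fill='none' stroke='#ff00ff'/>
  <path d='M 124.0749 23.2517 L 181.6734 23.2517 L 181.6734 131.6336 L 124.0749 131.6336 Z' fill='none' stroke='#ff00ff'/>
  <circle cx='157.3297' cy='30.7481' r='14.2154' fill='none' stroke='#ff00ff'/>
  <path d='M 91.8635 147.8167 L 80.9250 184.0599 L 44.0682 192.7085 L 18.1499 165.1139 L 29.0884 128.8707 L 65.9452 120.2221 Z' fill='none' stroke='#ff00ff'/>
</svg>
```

viewBox `0 0 289.0594 226.2999` with mm width/height → 1 unit = 1 mm. Flip: y_m = 226.2999 − y_svg.

**Shape 1** — `<polygon>` closed polygon, stroke `#ff00ff` → score (S477, F1829). Machine vertices: (146.7950,220.5220) → (61.8993,107.8657) → (6.3404,130.7436) → (152.4664,153.5314) → (116.6911,40.1199) → (21.8316,147.4280) → (146.7950,220.5220). Closed: final G1 returns to the first vertex.

**Shape 2** — `<path>` open polyline, stroke `#ff00ff` → score (S477, F1829). Machine vertices: (11.0484,54.7853) → (206.7602,213.1257) → (173.0118,98.9458) → (140.8360,15.5770). Open path.

**Shape 3** — `<line>` line segment, stroke `#ff00ff` → score (S477, F1829). Machine vertices: (28.8149,11.8124) → (212.9612,142.6545). Open path.

**Shape 4** — `<path>` rectangle, stroke `#ff00ff` → score (S477, F1829). Machine vertices: (124.0749,203.0482) → (181.6734,203.0482) → (181.6734,94.6663) → (124.0749,94.6663) → (124.0749,203.0482). Closed: final G1 returns to the first vertex.

**Shape 5** — `<circle>` circle, stroke `#ff00ff` → score (S477, F1829). Machine vertices: (171.5451,195.5518) → (167.3815,205.6036) → (157.3297,209.7672) → (147.2779,205.6036) → (143.1143,195.5518) → (147.2779,185.5000) → (157.3297,181.3364) → (167.3815,185.5000) → (171.5451,195.5518). Closed: final G1 returns to the first vertex.

**Shape 6** — `<path>` regular polygon, stroke `#ff00ff` → score (S477, F1829). Machine vertices: (91.8635,78.4832) → (80.9250,42.2400) → (44.0682,33.5914) → (18.1499,61.1860) → (29.0884,97.4292) → (65.9452,106.0778) → (91.8635,78.4832). Closed: final G1 returns to the first vertex.

G21
G90
G0 X146.7950 Y220.5220
M4 S477
G01 X61.8993 Y107.8657 F1829
G01 X6.3404 Y130.7436 F1829
G01 X152.4664 Y153.5314 F1829
G01 X116.6911 Y40.1199 F1829
G01 X21.8316 Y147.4280 F1829
G01 X146.7950 Y220.5220 F1829
M5
G0 X11.0484 Y54.7853
M4 S477
G01 X206.7602 Y213.1257 F1829
G01 X173.0118 Y98.9458 F1829
G01 X140.8360 Y15.5770 F1829
M5
G0 X28.8149 Y11.8124
M4 S477
G01 X212.9612 Y142.6545 F1829
M5
G0 X124.0749 Y203.0482
M4 S477
G01 X181.6734 Y203.0482 F1829
G01 X181.6734 Y94.6663 F1829
G01 X124.0749 Y94.6663 F1829
G01 X124.0749 Y203.0482 F1829
M5
G0 X171.5451 Y195.5518
M4 S477
G01 X167.3815 Y205.6036 F1829
G01 X157.3297 Y209.7672 F1829
G01 X147.2779 Y205.6036 F1829
G01 X143.1143 Y195.5518 F1829
G01 X147.2779 Y185.5000 F1829
G01 X157.3297 Y181.3364 F1829
G01 X167.3815 Y185.5000 F1829
G01 X171.5451 Y195.5518 F1829
M5
G0 X91.8635 Y78.4832
M4 S477
G01 X80.9250 Y42.2400 F1829
G01 X44.0682 Y33.5914 F1829
G01 X18.1499 Y61.1860 F1829
G01 X29.0884 Y97.4292 F1829
G01 X65.9452 Y106.0778 F1829
G01 X91.8635 Y78.4832 F1829
M5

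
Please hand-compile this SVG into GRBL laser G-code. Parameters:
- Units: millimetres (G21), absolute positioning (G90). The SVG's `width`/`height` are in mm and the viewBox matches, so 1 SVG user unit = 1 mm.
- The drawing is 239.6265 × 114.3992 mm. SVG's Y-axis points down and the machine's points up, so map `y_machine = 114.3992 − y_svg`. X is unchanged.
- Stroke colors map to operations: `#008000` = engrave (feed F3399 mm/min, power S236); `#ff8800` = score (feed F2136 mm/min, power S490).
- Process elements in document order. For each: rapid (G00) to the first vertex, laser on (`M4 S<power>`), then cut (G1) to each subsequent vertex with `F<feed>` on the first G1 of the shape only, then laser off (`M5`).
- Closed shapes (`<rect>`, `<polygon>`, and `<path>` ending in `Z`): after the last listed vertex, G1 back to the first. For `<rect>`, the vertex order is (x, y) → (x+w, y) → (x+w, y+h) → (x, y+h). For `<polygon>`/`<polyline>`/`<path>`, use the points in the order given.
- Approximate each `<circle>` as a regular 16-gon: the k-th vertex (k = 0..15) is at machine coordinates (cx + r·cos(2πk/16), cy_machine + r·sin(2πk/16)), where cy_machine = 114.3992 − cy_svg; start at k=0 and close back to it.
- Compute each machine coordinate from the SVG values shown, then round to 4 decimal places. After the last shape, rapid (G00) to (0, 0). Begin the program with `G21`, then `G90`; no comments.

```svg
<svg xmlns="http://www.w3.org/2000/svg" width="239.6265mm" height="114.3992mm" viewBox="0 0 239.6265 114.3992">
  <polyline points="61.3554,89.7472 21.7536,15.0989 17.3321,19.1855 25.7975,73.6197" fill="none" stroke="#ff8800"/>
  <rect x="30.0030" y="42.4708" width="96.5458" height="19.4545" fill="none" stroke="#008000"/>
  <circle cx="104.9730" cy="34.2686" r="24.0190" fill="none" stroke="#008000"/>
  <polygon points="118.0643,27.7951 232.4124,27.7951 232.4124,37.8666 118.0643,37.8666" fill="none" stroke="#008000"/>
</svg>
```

G21
G90
G00 X61.3554 Y24.6520
M4 S490
G1 X21.7536 Y99.3003 F2136
G1 X17.3321 Y95.2137
G1 X25.7975 Y40.7795
M5
G00 X30.0030 Y71.9284
M4 S236
G1 X126.5488 Y71.9284 F3399
G1 X126.5488 Y52.4739
G1 X30.0030 Y52.4739
G1 X30.0030 Y71.9284
M5
G00 X128.9920 Y80.1306
M4 S236
G1 X127.1637 Y89.3223 F3399
G1 X121.9570 Y97.1146
G1 X114.1647 Y102.3213
G1 X104.9730 Y104.1496
G1 X95.7813 Y102.3213
G1 X87.9890 Y97.1146
G1 X82.7823 Y89.3223
G1 X80.9540 Y80.1306
G1 X82.7823 Y70.9389
G1 X87.9890 Y63.1466
G1 X95.7813 Y57.9399
G1 X104.9730 Y56.1116
G1 X114.1647 Y57.9399
G1 X121.9570 Y63.1466
G1 X127.1637 Y70.9389
G1 X128.9920 Y80.1306
M5
G00 X118.0643 Y86.6041
M4 S236
G1 X232.4124 Y86.6041 F3399
G1 X232.4124 Y76.5326
G1 X118.0643 Y76.5326
G1 X118.0643 Y86.6041
M5
G00 X0.0000 Y0.0000

Since the viewBox matches the mm dimensions, user units are millimetres directly. The only transform is the Y-flip y_m = 114.3992 − y_svg.

Shape 1 is a open polyline drawn with `<polyline>`. Its stroke #ff8800 means score at S490, F2136. After flipping Y the toolpath is (61.3554,24.6520) → (21.7536,99.3003) → (17.3321,95.2137) → (25.7975,40.7795).

Shape 2 is a rectangle drawn with `<rect>`. Its stroke #008000 means engrave at S236, F3399. After flipping Y the toolpath is (30.0030,71.9284) → (126.5488,71.9284) → (126.5488,52.4739) → (30.0030,52.4739) → (30.0030,71.9284), returning to the start.

Shape 3 is a circle drawn with `<circle>`. Its stroke #008000 means engrave at S236, F3399. After flipping Y the toolpath is (128.9920,80.1306) → (127.1637,89.3223) → (121.9570,97.1146) → (114.1647,102.3213) → (104.9730,104.1496) → (95.7813,102.3213) → (87.9890,97.1146) → (82.7823,89.3223) → (80.9540,80.1306) → (82.7823,70.9389) → (87.9890,63.1466) → (95.7813,57.9399) → (104.9730,56.1116) → (114.1647,57.9399) → (121.9570,63.1466) → (127.1637,70.9389) → (128.9920,80.1306), returning to the start.

Shape 4 is a rectangle drawn with `<polygon>`. Its stroke #008000 means engrave at S236, F3399. After flipping Y the toolpath is (118.0643,86.6041) → (232.4124,86.6041) → (232.4124,76.5326) → (118.0643,76.5326) → (118.0643,86.6041), returning to the start.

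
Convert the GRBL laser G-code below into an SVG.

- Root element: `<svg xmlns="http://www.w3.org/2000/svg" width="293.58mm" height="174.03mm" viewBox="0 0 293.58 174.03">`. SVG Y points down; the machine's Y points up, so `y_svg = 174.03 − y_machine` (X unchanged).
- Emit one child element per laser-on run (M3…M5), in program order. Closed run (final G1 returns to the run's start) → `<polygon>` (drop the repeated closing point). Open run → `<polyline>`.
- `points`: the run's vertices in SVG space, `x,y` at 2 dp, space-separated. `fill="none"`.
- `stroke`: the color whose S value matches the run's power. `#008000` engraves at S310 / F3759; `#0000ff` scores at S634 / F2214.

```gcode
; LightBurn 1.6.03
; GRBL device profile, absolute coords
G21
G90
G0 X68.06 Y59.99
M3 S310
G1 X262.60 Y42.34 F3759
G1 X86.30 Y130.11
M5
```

<svg xmlns="http://www.w3.org/2000/svg" width="293.58mm" height="174.03mm" viewBox="0 0 293.58 174.03">
  <polyline points="68.06,114.04 262.60,131.69 86.30,43.92" fill="none" stroke="#008000"/>
</svg>

y_svg = 174.03 − y_m. Every run uses S310, so all elements get stroke `#008000` (engrave).

[1] open run; points: 68.06,114.04 262.60,131.69 86.30,43.92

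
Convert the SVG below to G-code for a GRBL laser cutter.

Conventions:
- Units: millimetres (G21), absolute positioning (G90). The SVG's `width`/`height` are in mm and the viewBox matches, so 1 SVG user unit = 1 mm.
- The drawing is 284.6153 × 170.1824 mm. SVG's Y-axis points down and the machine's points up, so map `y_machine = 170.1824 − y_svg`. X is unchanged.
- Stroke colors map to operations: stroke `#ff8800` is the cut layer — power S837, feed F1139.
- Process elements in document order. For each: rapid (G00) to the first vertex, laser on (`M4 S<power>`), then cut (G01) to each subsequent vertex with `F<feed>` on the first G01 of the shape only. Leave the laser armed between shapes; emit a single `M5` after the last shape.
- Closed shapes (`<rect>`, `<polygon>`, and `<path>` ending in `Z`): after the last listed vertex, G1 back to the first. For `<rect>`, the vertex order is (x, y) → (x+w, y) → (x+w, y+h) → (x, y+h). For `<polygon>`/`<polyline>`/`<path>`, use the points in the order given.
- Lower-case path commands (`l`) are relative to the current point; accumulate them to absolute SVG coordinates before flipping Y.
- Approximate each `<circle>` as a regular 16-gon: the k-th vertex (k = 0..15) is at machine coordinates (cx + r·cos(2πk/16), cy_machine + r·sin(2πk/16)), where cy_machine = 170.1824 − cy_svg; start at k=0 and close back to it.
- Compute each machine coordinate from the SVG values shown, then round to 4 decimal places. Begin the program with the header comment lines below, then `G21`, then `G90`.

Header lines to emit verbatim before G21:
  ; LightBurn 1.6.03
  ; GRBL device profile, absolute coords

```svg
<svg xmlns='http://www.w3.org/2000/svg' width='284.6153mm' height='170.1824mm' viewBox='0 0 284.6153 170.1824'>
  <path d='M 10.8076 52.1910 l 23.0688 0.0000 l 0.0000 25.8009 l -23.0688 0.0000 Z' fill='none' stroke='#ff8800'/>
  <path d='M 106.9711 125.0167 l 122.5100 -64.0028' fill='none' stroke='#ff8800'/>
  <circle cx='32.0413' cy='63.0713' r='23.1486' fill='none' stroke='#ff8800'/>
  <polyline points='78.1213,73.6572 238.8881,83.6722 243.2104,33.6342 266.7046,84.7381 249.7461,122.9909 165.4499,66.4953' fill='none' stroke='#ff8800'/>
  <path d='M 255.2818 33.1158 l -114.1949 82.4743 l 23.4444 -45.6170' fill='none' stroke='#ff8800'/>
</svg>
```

Since the viewBox matches the mm dimensions, user units are millimetres directly. The only transform is the Y-flip y_m = 170.1824 − y_svg.

Shape 1 is a rectangle drawn with `<path>`. Its stroke #ff8800 means cut at S837, F1139. After flipping Y the toolpath is (10.8076,117.9914) → (33.8764,117.9914) → (33.8764,92.1905) → (10.8076,92.1905) → (10.8076,117.9914), returning to the start.

Shape 2 is a line segment drawn with `<path>`. Its stroke #ff8800 means cut at S837, F1139. After flipping Y the toolpath is (106.9711,45.1657) → (229.4811,109.1685).

Shape 3 is a circle drawn with `<circle>`. Its stroke #ff8800 means cut at S837, F1139. After flipping Y the toolpath is (55.1899,107.1111) → (53.4278,115.9697) → (48.4098,123.4796) → (40.8999,128.4976) → (32.0413,130.2597) → (23.1827,128.4976) → (15.6728,123.4796) → (10.6548,115.9697) → (8.8927,107.1111) → (10.6548,98.2525) → (15.6728,90.7426) → (23.1827,85.7246) → (32.0413,83.9625) → (40.8999,85.7246) → (48.4098,90.7426) → (53.4278,98.2525) → (55.1899,107.1111), returning to the start.

Shape 4 is a open polyline drawn with `<polyline>`. Its stroke #ff8800 means cut at S837, F1139. After flipping Y the toolpath is (78.1213,96.5252) → (238.8881,86.5102) → (243.2104,136.5482) → (266.7046,85.4443) → (249.7461,47.1915) → (165.4499,103.6871).

Shape 5 is a open polyline drawn with `<path>`. Its stroke #ff8800 means cut at S837, F1139. After flipping Y the toolpath is (255.2818,137.0666) → (141.0869,54.5923) → (164.5313,100.2093).

; LightBurn 1.6.03
; GRBL device profile, absolute coords
G21
G90
G00 X10.8076 Y117.9914
M4 S837
G01 X33.8764 Y117.9914 F1139
G01 X33.8764 Y92.1905
G01 X10.8076 Y92.1905
G01 X10.8076 Y117.9914
G00 X106.9711 Y45.1657
M4 S837
G01 X229.4811 Y109.1685 F1139
G00 X55.1899 Y107.1111
M4 S837
G01 X53.4278 Y115.9697 F1139
G01 X48.4098 Y123.4796
G01 X40.8999 Y128.4976
G01 X32.0413 Y130.2597
G01 X23.1827 Y128.4976
G01 X15.6728 Y123.4796
G01 X10.6548 Y115.9697
G01 X8.8927 Y107.1111
G01 X10.6548 Y98.2525
G01 X15.6728 Y90.7426
G01 X23.1827 Y85.7246
G01 X32.0413 Y83.9625
G01 X40.8999 Y85.7246
G01 X48.4098 Y90.7426
G01 X53.4278 Y98.2525
G01 X55.1899 Y107.1111
G00 X78.1213 Y96.5252
M4 S837
G01 X238.8881 Y86.5102 F1139
G01 X243.2104 Y136.5482
G01 X266.7046 Y85.4443
G01 X249.7461 Y47.1915
G01 X165.4499 Y103.6871
G00 X255.2818 Y137.0666
M4 S837
G01 X141.0869 Y54.5923 F1139
G01 X164.5313 Y100.2093
M5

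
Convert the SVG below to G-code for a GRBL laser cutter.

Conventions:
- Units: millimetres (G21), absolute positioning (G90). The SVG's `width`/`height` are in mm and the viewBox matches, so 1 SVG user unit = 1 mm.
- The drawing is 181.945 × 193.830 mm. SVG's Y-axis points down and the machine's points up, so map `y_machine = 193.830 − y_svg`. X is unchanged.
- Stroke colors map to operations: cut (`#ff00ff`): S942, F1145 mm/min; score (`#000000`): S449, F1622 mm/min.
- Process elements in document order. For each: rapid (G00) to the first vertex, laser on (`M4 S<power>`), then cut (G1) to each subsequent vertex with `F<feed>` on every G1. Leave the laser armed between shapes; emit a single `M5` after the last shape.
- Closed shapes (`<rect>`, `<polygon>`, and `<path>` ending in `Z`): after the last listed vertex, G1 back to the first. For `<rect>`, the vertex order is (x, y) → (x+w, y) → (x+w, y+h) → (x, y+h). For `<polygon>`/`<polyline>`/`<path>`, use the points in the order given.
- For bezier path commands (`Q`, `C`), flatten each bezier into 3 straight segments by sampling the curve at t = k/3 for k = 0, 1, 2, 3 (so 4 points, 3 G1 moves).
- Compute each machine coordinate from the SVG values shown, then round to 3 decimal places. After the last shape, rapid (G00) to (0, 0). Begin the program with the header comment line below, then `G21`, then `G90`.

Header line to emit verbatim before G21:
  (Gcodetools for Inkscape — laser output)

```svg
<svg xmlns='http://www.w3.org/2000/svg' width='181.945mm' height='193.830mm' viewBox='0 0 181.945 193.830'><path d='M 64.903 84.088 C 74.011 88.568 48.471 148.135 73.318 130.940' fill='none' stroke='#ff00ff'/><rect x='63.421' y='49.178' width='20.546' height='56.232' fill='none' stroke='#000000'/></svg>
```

Since the viewBox matches the mm dimensions, user units are millimetres directly. The only transform is the Y-flip y_m = 193.830 − y_svg.

Shape 1 is a cubic bezier drawn with `<path>`. Its stroke #ff00ff means cut at S942, F1145. After flipping Y the toolpath is (64.903,109.742) → (65.611,91.783) → (62.117,66.399) → (73.318,62.890).

Shape 2 is a rectangle drawn with `<rect>`. Its stroke #000000 means score at S449, F1622. After flipping Y the toolpath is (63.421,144.652) → (83.967,144.652) → (83.967,88.420) → (63.421,88.420) → (63.421,144.652), returning to the start.

(Gcodetools for Inkscape — laser output)
G21
G90
G00 X64.903 Y109.742
M4 S942
G1 X65.611 Y91.783 F1145
G1 X62.117 Y66.399 F1145
G1 X73.318 Y62.890 F1145
G00 X63.421 Y144.652
M4 S449
G1 X83.967 Y144.652 F1622
G1 X83.967 Y88.420 F1622
G1 X63.421 Y88.420 F1622
G1 X63.421 Y144.652 F1622
M5
G00 X0.000 Y0.000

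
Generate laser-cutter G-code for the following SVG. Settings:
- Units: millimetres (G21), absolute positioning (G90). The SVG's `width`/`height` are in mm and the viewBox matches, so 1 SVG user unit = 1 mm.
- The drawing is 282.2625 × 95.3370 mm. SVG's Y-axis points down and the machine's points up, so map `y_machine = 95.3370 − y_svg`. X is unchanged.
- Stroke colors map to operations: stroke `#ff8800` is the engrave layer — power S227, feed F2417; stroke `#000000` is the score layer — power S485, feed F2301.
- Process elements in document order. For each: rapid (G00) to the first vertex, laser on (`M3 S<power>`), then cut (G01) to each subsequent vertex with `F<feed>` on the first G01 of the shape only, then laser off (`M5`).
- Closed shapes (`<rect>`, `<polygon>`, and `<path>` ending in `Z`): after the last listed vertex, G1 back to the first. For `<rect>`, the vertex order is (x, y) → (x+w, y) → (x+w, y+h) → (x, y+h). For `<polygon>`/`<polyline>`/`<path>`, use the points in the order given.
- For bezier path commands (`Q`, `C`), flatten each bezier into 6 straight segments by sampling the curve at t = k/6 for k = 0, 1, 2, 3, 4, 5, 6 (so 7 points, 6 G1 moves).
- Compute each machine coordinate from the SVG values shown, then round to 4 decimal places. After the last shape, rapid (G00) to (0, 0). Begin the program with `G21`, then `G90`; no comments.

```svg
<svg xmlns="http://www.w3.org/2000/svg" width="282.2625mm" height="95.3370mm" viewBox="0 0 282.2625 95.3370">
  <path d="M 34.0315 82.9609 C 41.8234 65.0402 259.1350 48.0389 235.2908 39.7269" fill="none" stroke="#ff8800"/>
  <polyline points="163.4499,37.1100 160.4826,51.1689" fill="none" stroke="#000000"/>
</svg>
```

G21
G90
G00 X34.0315 Y12.3761
M3 S227
G01 X53.3010 Y21.2239 F2417
G01 X94.9716 Y29.7026
G01 X146.5247 Y37.5964
G01 X195.4414 Y44.6894
G01 X229.2030 Y50.7660
G01 X235.2908 Y55.6101
M5
G00 X163.4499 Y58.2270
M3 S485
G01 X160.4826 Y44.1681 F2301
M5
G00 X0.0000 Y0.0000

viewBox `0 0 282.2625 95.3370` with mm width/height → 1 unit = 1 mm. Flip: y_m = 95.3370 − y_svg.

**Shape 1** — `<path>` cubic bezier, stroke `#ff8800` → engrave (S227, F2417). Control points (SVG): P0=(34.0315,82.9609), P1=(41.8234,65.0402), P2=(259.1350,48.0389), P3=(235.2908,39.7269); sampled at t=k/6. Machine vertices: (34.0315,12.3761) → (53.3010,21.2239) → (94.9716,29.7026) → (146.5247,37.5964) → (195.4414,44.6894) → (229.2030,50.7660) → (235.2908,55.6101). Open path.

**Shape 2** — `<polyline>` line segment, stroke `#000000` → score (S485, F2301). Machine vertices: (163.4499,58.2270) → (160.4826,44.1681). Open path.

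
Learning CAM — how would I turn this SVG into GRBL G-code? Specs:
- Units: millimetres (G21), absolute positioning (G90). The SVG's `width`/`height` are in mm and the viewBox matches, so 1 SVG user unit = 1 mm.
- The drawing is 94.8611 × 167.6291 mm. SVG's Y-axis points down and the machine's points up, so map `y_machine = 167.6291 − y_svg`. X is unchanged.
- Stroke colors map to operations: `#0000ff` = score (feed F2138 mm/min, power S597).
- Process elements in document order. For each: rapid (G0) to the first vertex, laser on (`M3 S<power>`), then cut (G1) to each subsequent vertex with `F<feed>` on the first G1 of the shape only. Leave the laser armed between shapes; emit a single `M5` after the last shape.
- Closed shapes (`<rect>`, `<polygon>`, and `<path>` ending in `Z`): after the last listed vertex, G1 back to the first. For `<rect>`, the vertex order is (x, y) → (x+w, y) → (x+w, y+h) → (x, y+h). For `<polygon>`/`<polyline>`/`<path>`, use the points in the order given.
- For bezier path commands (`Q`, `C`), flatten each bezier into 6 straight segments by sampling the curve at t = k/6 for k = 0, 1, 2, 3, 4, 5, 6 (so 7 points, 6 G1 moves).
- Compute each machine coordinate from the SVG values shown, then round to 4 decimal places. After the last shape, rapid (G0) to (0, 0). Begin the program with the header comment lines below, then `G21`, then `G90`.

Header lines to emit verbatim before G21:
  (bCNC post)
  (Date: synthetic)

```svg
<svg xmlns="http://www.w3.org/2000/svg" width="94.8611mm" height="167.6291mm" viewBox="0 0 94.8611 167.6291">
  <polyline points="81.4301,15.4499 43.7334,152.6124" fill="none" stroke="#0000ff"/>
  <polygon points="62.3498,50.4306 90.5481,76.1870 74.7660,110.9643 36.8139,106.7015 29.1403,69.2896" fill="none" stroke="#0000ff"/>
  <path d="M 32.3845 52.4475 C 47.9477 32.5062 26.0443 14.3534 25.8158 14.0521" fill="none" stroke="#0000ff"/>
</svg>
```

viewBox `0 0 94.8611 167.6291` with mm width/height → 1 unit = 1 mm. Flip: y_m = 167.6291 − y_svg.

**Shape 1** — `<polyline>` line segment, stroke `#0000ff` → score (S597, F2138). Machine vertices: (81.4301,152.1792) → (43.7334,15.0167). Open path.

**Shape 2** — `<polygon>` regular polygon, stroke `#0000ff` → score (S597, F2138). Machine vertices: (62.3498,117.1985) → (90.5481,91.4421) → (74.7660,56.6648) → (36.8139,60.9276) → (29.1403,98.3395) → (62.3498,117.1985). Closed: final G1 returns to the first vertex.

**Shape 3** — `<path>` cubic bezier, stroke `#0000ff` → score (S597, F2138). Control points (SVG): P0=(32.3845,52.4475), P1=(47.9477,32.5062), P2=(26.0443,14.3534), P3=(25.8158,14.0521); sampled at t=k/6. Machine vertices: (32.3845,115.1816) → (37.3177,124.9288) → (37.6493,133.9318) → (35.0220,141.7443) → (31.0788,147.9201) → (27.4625,152.0131) → (25.8158,153.5770). Open path.

(bCNC post)
(Date: synthetic)
G21
G90
G0 X81.4301 Y152.1792
M3 S597
G1 X43.7334 Y15.0167 F2138
G0 X62.3498 Y117.1985
M3 S597
G1 X90.5481 Y91.4421 F2138
G1 X74.7660 Y56.6648
G1 X36.8139 Y60.9276
G1 X29.1403 Y98.3395
G1 X62.3498 Y117.1985
G0 X32.3845 Y115.1816
M3 S597
G1 X37.3177 Y124.9288 F2138
G1 X37.6493 Y133.9318
G1 X35.0220 Y141.7443
G1 X31.0788 Y147.9201
G1 X27.4625 Y152.0131
G1 X25.8158 Y153.5770
M5
G0 X0.0000 Y0.0000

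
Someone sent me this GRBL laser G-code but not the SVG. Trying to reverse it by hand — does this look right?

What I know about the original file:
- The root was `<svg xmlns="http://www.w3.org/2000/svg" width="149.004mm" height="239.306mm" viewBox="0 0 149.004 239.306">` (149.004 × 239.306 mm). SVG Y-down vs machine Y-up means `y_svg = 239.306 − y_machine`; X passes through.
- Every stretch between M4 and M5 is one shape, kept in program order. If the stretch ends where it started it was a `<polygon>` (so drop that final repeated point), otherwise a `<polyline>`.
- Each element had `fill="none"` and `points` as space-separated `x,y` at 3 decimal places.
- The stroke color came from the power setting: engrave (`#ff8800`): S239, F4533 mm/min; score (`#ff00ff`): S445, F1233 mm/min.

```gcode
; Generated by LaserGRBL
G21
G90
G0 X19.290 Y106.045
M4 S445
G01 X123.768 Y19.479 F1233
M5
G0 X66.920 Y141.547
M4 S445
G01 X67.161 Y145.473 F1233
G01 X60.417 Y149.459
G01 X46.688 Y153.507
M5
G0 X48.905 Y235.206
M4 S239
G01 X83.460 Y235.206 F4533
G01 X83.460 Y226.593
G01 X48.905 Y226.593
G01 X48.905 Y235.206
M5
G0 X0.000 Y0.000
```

<svg xmlns="http://www.w3.org/2000/svg" width="149.004mm" height="239.306mm" viewBox="0 0 149.004 239.306">
  <polyline points="19.290,133.261 123.768,219.827" fill="none" stroke="#ff00ff"/>
  <polyline points="66.920,97.759 67.161,93.833 60.417,89.847 46.688,85.799" fill="none" stroke="#ff00ff"/>
  <polygon points="48.905,4.100 83.460,4.100 83.460,12.713 48.905,12.713" fill="none" stroke="#ff8800"/>
</svg>

y_svg = 239.306 − y_m.

[1] S445→`#ff00ff` (score); open run; points: 19.290,133.261 123.768,219.827

[2] S445→`#ff00ff` (score); open run; points: 66.920,97.759 67.161,93.833 60.417,89.847 46.688,85.799

[3] S239→`#ff8800` (engrave); closed run; points: 48.905,4.100 83.460,4.100 83.460,12.713 48.905,12.713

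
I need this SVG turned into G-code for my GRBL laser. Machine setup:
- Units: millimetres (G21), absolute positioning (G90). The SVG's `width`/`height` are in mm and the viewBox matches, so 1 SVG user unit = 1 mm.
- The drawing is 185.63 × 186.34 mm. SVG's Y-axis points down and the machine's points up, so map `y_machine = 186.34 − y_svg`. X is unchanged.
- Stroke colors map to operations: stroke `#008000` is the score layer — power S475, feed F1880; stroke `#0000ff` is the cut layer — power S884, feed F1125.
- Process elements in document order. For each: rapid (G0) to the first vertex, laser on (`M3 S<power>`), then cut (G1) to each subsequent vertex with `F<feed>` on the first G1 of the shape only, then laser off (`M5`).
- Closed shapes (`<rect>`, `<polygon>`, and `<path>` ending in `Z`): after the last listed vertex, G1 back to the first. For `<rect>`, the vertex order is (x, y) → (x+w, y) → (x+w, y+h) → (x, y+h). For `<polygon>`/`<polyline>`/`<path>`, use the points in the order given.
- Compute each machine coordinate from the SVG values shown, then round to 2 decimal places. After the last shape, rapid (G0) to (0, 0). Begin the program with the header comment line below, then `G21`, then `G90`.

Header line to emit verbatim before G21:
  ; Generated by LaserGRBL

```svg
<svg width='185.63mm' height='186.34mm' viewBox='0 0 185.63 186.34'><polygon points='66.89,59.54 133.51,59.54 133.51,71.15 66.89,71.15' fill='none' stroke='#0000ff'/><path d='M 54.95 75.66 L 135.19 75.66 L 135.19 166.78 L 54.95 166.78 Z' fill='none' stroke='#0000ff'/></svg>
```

1 u = 1 mm; y_m = 186.34 − y.

[1] `<polygon>` rectangle, #0000ff→cut S884 F1125: (66.89,126.80) → (133.51,126.80) → (133.51,115.19) → (66.89,115.19) → (66.89,126.80) (closed)

[2] `<path>` rectangle, #0000ff→cut S884 F1125: (54.95,110.68) → (135.19,110.68) → (135.19,19.56) → (54.95,19.56) → (54.95,110.68) (closed)

; Generated by LaserGRBL
G21
G90
G0 X66.89 Y126.80
M3 S884
G1 X133.51 Y126.80 F1125
G1 X133.51 Y115.19
G1 X66.89 Y115.19
G1 X66.89 Y126.80
M5
G0 X54.95 Y110.68
M3 S884
G1 X135.19 Y110.68 F1125
G1 X135.19 Y19.56
G1 X54.95 Y19.56
G1 X54.95 Y110.68
M5
G0 X0.00 Y0.00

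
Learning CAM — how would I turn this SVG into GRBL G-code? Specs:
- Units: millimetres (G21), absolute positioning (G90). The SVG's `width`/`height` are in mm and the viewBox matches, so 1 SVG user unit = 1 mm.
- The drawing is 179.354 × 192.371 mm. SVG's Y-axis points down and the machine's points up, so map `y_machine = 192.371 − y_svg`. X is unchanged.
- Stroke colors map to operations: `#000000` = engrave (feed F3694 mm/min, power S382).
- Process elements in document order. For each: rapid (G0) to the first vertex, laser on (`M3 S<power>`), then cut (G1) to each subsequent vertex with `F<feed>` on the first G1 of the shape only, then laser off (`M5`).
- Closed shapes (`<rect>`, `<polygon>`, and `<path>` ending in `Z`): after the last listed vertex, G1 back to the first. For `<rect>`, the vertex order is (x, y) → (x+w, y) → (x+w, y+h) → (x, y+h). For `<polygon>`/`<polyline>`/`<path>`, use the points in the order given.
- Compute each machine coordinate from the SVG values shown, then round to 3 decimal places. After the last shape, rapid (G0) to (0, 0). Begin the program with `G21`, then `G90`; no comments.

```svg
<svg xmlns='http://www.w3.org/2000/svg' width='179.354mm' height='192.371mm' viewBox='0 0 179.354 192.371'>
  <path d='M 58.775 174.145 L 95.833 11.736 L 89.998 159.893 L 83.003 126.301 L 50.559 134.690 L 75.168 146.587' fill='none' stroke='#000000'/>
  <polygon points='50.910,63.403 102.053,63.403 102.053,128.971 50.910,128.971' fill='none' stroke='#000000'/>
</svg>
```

viewBox `0 0 179.354 192.371` with mm width/height → 1 unit = 1 mm. Flip: y_m = 192.371 − y_svg.

**Shape 1** — `<path>` open polyline, stroke `#000000` → engrave (S382, F3694). Machine vertices: (58.775,18.226) → (95.833,180.635) → (89.998,32.478) → (83.003,66.070) → (50.559,57.681) → (75.168,45.784). Open path.

**Shape 2** — `<polygon>` rectangle, stroke `#000000` → engrave (S382, F3694). Machine vertices: (50.910,128.968) → (102.053,128.968) → (102.053,63.400) → (50.910,63.400) → (50.910,128.968). Closed: final G1 returns to the first vertex.

G21
G90
G0 X58.775 Y18.226
M3 S382
G1 X95.833 Y180.635 F3694
G1 X89.998 Y32.478
G1 X83.003 Y66.070
G1 X50.559 Y57.681
G1 X75.168 Y45.784
M5
G0 X50.910 Y128.968
M3 S382
G1 X102.053 Y128.968 F3694
G1 X102.053 Y63.400
G1 X50.910 Y63.400
G1 X50.910 Y128.968
M5
G0 X0.000 Y0.000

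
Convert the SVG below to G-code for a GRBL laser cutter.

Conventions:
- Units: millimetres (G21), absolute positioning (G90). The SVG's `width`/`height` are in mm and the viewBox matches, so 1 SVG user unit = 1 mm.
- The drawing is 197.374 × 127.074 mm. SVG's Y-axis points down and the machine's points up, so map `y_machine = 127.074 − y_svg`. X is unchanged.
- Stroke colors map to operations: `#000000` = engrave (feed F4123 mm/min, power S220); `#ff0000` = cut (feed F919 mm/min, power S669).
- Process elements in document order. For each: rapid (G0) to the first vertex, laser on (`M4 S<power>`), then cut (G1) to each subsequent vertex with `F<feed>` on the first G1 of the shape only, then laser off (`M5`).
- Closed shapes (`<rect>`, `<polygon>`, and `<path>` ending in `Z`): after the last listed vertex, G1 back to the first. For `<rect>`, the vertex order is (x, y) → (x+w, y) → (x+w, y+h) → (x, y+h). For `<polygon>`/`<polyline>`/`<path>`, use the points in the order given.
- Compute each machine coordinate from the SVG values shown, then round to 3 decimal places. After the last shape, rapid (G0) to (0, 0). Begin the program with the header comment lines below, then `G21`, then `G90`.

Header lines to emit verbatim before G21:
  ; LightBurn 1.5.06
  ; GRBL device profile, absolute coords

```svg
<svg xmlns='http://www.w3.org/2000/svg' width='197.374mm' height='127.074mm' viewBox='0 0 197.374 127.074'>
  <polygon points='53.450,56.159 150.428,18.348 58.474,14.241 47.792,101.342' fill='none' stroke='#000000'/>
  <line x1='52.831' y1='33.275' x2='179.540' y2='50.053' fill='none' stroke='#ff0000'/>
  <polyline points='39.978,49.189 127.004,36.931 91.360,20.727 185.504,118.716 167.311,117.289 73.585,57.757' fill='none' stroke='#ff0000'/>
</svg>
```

1 u = 1 mm; y_m = 127.074 − y.

[1] `<polygon>` closed polygon, #000000→engrave S220 F4123: (53.450,70.915) → (150.428,108.726) → (58.474,112.833) → (47.792,25.732) → (53.450,70.915) (closed)

[2] `<line>` line segment, #ff0000→cut S669 F919: (52.831,93.799) → (179.540,77.021)

[3] `<polyline>` open polyline, #ff0000→cut S669 F919: (39.978,77.885) → (127.004,90.143) → (91.360,106.347) → (185.504,8.358) → (167.311,9.785) → (73.585,69.317)

; LightBurn 1.5.06
; GRBL device profile, absolute coords
G21
G90
G0 X53.450 Y70.915
M4 S220
G1 X150.428 Y108.726 F4123
G1 X58.474 Y112.833
G1 X47.792 Y25.732
G1 X53.450 Y70.915
M5
G0 X52.831 Y93.799
M4 S669
G1 X179.540 Y77.021 F919
M5
G0 X39.978 Y77.885
M4 S669
G1 X127.004 Y90.143 F919
G1 X91.360 Y106.347
G1 X185.504 Y8.358
G1 X167.311 Y9.785
G1 X73.585 Y69.317
M5
G0 X0.000 Y0.000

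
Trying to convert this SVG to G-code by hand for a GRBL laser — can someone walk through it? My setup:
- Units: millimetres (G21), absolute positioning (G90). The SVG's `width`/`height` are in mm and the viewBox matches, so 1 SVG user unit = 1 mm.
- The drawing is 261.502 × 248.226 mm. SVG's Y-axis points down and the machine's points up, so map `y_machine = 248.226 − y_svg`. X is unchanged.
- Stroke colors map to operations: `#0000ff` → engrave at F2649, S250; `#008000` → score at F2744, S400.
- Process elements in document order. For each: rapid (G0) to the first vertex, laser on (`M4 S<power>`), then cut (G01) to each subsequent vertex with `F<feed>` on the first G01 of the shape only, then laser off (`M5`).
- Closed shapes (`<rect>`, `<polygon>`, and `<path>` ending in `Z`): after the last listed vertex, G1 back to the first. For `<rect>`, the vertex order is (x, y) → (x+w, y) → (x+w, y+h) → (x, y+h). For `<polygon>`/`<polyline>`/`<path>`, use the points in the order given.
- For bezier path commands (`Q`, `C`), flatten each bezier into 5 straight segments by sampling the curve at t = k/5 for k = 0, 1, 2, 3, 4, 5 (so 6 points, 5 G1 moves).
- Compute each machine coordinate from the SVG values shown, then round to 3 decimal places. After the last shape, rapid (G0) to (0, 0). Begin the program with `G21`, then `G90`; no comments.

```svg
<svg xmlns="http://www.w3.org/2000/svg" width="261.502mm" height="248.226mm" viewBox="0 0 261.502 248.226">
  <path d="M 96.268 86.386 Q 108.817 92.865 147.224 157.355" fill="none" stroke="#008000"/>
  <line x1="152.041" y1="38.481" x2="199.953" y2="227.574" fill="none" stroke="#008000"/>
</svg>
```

G21
G90
G0 X96.268 Y161.840
M4 S400
G01 X102.322 Y156.928 F2744
G01 X110.444 Y147.375
G01 X120.636 Y133.181
G01 X132.896 Y114.347
G01 X147.224 Y90.871
M5
G0 X152.041 Y209.745
M4 S400
G01 X199.953 Y20.652 F2744
M5
G0 X0.000 Y0.000

viewBox `0 0 261.502 248.226` with mm width/height → 1 unit = 1 mm. Flip: y_m = 248.226 − y_svg.

**Shape 1** — `<path>` quadratic bezier, stroke `#008000` → score (S400, F2744). Control points (SVG): P0=(96.268,86.386), P1=(108.817,92.865), P2=(147.224,157.355); sampled at t=k/5. Machine vertices: (96.268,161.840) → (102.322,156.928) → (110.444,147.375) → (120.636,133.181) → (132.896,114.347) → (147.224,90.871). Open path.

**Shape 2** — `<line>` line segment, stroke `#008000` → score (S400, F2744). Machine vertices: (152.041,209.745) → (199.953,20.652). Open path.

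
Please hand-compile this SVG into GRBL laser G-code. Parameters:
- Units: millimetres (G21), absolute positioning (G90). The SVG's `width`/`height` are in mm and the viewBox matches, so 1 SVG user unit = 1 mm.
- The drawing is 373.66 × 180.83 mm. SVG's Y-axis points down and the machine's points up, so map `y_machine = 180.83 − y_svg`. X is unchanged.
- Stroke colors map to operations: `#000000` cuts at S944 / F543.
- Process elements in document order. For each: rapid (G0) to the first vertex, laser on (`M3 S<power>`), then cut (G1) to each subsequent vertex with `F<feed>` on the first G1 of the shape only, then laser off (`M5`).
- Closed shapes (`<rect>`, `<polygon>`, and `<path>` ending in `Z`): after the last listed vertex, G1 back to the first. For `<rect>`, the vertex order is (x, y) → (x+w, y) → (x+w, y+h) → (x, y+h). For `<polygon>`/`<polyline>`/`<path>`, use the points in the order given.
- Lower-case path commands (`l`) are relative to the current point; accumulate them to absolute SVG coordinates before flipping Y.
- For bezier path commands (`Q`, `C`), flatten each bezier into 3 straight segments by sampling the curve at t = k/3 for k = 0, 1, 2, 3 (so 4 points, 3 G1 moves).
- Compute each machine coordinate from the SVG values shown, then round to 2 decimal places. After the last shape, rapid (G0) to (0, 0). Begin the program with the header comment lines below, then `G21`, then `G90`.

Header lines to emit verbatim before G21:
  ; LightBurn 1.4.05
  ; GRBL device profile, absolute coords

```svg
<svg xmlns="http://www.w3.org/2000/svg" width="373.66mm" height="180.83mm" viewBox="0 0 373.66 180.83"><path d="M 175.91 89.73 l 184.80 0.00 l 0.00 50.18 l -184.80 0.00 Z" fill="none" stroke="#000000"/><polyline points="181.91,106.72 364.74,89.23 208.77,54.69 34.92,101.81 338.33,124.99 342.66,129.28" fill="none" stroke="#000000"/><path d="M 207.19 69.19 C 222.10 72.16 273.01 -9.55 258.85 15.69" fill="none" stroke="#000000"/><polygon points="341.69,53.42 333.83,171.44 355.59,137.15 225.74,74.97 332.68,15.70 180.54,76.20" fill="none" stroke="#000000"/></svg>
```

viewBox `0 0 373.66 180.83` with mm width/height → 1 unit = 1 mm. Flip: y_m = 180.83 − y_svg.

**Shape 1** — `<path>` rectangle, stroke `#000000` → cut (S944, F543). Machine vertices: (175.91,91.10) → (360.71,91.10) → (360.71,40.92) → (175.91,40.92) → (175.91,91.10). Closed: final G1 returns to the first vertex.

**Shape 2** — `<polyline>` open polyline, stroke `#000000` → cut (S944, F543). Machine vertices: (181.91,74.11) → (364.74,91.60) → (208.77,126.14) → (34.92,79.02) → (338.33,55.84) → (342.66,51.55). Open path.

**Shape 3** — `<path>` cubic bezier, stroke `#000000` → cut (S944, F543). Control points (SVG): P0=(207.19,69.19), P1=(222.10,72.16), P2=(273.01,-9.55), P3=(258.85,15.69); sampled at t=k/3. Machine vertices: (207.19,111.64) → (230.36,129.80) → (255.06,161.83) → (258.85,165.14). Open path.

**Shape 4** — `<polygon>` closed polygon, stroke `#000000` → cut (S944, F543). Machine vertices: (341.69,127.41) → (333.83,9.39) → (355.59,43.68) → (225.74,105.86) → (332.68,165.13) → (180.54,104.63) → (341.69,127.41). Closed: final G1 returns to the first vertex.

; LightBurn 1.4.05
; GRBL device profile, absolute coords
G21
G90
G0 X175.91 Y91.10
M3 S944
G1 X360.71 Y91.10 F543
G1 X360.71 Y40.92
G1 X175.91 Y40.92
G1 X175.91 Y91.10
M5
G0 X181.91 Y74.11
M3 S944
G1 X364.74 Y91.60 F543
G1 X208.77 Y126.14
G1 X34.92 Y79.02
G1 X338.33 Y55.84
G1 X342.66 Y51.55
M5
G0 X207.19 Y111.64
M3 S944
G1 X230.36 Y129.80 F543
G1 X255.06 Y161.83
G1 X258.85 Y165.14
M5
G0 X341.69 Y127.41
M3 S944
G1 X333.83 Y9.39 F543
G1 X355.59 Y43.68
G1 X225.74 Y105.86
G1 X332.68 Y165.13
G1 X180.54 Y104.63
G1 X341.69 Y127.41
M5
G0 X0.00 Y0.00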